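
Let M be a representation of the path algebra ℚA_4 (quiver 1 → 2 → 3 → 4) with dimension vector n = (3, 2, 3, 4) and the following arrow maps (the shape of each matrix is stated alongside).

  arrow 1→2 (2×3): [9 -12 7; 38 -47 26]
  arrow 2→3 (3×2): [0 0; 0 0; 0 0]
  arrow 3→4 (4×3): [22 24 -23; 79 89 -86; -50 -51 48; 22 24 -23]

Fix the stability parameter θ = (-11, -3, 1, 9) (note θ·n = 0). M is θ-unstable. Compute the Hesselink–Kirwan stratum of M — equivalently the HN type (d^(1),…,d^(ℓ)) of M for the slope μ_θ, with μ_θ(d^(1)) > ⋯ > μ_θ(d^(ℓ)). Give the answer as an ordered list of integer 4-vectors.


Interval decomposition of M: I[1,1], I[1,2]^2, I[3,4]^3, I[4,4].
HN type (ℓ=4): μ^(1)=9; μ^(2)=1; μ^(3)=-3; μ^(4)=-11

((0, 0, 0, 4); (0, 0, 3, 0); (0, 2, 0, 0); (3, 0, 0, 0))


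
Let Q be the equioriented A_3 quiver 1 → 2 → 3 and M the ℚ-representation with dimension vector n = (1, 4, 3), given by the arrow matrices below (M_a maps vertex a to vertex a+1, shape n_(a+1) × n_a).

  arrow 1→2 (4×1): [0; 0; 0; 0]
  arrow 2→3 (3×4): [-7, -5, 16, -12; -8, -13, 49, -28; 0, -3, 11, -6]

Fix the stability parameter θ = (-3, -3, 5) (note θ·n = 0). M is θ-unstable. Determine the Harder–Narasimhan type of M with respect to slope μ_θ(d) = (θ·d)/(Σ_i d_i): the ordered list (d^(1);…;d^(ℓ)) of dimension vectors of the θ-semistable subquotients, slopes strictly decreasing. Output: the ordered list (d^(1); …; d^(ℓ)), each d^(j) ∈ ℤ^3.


Interval decomposition of M: I[1,1], I[2,2], I[2,3]^3.
HN type (ℓ=2): μ^(1)=5; μ^(2)=-3

((0, 0, 3); (1, 4, 0))


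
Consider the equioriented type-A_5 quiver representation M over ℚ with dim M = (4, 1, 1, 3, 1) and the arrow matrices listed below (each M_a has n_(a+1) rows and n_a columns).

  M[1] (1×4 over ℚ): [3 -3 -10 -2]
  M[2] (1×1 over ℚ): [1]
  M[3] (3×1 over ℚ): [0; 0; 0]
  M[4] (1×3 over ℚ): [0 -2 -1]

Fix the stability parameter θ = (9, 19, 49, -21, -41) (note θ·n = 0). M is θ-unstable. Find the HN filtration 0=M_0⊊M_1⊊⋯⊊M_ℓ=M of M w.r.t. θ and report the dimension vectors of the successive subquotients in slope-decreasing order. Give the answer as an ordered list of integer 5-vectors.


Interval decomposition of M: I[1,1]^3, I[1,3], I[4,4]^2, I[4,5].
HN type (ℓ=5): μ^(1)=49; μ^(2)=19; μ^(3)=9; μ^(4)=-21; μ^(5)=-31

((0, 0, 1, 0, 0); (0, 1, 0, 0, 0); (4, 0, 0, 0, 0); (0, 0, 0, 2, 0); (0, 0, 0, 1, 1))


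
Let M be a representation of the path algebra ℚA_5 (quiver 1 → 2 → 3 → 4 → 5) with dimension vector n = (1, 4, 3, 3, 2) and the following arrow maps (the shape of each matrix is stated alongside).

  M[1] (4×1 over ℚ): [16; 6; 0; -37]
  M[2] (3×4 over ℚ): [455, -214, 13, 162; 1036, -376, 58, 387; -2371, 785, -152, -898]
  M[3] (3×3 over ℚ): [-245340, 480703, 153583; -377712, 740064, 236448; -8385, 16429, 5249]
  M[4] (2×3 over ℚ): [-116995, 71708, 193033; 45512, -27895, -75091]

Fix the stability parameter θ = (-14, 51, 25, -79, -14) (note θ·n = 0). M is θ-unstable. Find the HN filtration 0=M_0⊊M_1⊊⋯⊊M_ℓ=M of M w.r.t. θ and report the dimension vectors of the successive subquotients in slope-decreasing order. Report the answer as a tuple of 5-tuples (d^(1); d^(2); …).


Barcode: M ≅ I[1,5], I[2,2], I[2,3], I[2,5], I[4,4]. HN layers by μ_θ (5 steps, strictly decreasing):
  μ^(1)=51; μ^(2)=38; μ^(3)=-17/4; μ^(4)=-14; μ^(5)=-79

((0, 1, 0, 0, 0); (0, 1, 1, 0, 0); (0, 2, 2, 2, 2); (1, 0, 0, 0, 0); (0, 0, 0, 1, 0))


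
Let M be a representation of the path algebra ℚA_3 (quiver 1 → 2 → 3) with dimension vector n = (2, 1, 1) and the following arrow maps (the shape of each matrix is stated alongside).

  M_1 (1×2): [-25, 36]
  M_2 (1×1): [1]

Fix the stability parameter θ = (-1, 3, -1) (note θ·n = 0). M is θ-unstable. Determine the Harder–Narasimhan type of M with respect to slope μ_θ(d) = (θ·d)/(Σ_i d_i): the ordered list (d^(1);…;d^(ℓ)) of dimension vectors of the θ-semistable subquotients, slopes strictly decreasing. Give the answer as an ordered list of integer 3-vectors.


Barcode: M ≅ I[1,1], I[1,3]. HN layers by μ_θ (2 steps, strictly decreasing):
  μ^(1)=1; μ^(2)=-1

((0, 1, 1); (2, 0, 0))


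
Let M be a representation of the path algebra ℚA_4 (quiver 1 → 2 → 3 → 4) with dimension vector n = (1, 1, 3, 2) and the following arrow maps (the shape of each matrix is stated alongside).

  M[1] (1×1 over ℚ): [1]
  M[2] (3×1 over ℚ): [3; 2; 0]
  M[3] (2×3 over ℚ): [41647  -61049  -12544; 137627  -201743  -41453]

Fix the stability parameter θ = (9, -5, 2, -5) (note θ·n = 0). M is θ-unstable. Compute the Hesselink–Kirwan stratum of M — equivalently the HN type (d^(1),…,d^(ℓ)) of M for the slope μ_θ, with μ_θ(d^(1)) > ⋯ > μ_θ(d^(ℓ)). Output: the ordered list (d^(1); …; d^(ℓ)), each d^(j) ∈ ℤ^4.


Barcode: M ≅ I[1,4], I[3,3], I[3,4]. HN layers by μ_θ (3 steps, strictly decreasing):
  μ^(1)=2; μ^(2)=1/4; μ^(3)=-3/2

((0, 0, 1, 0); (1, 1, 1, 1); (0, 0, 1, 1))


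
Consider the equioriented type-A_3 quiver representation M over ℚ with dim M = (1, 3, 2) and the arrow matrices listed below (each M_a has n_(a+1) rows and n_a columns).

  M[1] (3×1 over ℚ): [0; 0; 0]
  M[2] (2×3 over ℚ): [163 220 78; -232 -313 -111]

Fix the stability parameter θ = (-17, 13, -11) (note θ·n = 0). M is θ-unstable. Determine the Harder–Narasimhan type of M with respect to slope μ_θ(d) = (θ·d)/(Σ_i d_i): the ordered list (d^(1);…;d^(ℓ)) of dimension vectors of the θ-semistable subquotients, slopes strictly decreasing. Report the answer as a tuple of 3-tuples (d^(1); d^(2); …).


Interval decomposition of M: I[1,1], I[2,2], I[2,3]^2.
HN type (ℓ=3): μ^(1)=13; μ^(2)=1; μ^(3)=-17

((0, 1, 0); (0, 2, 2); (1, 0, 0))


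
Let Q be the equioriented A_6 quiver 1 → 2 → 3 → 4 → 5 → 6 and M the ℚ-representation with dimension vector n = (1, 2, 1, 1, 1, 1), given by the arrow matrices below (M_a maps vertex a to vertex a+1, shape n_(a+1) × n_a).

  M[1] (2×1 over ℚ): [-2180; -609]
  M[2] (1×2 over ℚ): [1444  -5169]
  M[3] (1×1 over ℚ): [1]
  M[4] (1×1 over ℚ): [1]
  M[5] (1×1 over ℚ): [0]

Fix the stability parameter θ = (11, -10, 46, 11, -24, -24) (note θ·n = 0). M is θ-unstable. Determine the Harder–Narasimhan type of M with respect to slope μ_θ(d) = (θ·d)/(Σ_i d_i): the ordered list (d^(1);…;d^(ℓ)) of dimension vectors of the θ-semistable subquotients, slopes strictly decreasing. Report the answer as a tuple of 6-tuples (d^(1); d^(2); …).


Barcode: M ≅ I[1,5], I[2,2], I[6,6]. HN layers by μ_θ (4 steps, strictly decreasing):
  μ^(1)=11; μ^(2)=1/2; μ^(3)=-10; μ^(4)=-24

((0, 0, 1, 1, 1, 0); (1, 1, 0, 0, 0, 0); (0, 1, 0, 0, 0, 0); (0, 0, 0, 0, 0, 1))


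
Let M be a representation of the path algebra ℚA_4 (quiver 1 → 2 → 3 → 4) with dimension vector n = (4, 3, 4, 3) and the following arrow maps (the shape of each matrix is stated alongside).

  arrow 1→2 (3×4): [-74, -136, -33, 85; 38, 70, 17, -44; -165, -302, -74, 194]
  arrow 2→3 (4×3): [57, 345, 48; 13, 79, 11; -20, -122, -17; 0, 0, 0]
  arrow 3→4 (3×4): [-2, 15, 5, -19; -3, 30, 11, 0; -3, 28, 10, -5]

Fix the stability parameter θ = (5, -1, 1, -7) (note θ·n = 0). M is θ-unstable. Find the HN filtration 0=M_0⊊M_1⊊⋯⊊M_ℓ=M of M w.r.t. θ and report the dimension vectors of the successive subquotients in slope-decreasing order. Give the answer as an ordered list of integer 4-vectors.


Via rank(M_{q-1}∘⋯∘M_p): M ≅ I[1,1], I[1,2], I[1,4]^2, I[3,3], I[3,4].
μ_θ-semistable layers: μ^(1)=5; μ^(2)=2; μ^(3)=1; μ^(4)=-1/2; μ^(5)=-3

((1, 0, 0, 0); (1, 1, 0, 0); (0, 0, 1, 0); (2, 2, 2, 2); (0, 0, 1, 1))


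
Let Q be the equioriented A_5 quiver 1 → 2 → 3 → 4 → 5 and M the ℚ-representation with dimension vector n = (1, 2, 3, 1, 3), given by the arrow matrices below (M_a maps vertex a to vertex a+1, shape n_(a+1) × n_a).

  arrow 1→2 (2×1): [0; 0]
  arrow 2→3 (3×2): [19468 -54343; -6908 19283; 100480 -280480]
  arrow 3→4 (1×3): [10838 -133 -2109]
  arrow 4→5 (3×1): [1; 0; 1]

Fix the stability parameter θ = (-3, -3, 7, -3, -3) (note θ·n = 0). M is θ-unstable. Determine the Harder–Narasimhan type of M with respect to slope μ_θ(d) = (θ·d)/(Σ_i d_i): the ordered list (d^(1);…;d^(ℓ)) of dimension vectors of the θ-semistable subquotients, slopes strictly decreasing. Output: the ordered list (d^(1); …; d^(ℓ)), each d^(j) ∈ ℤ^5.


Barcode: M ≅ I[1,1], I[2,2], I[2,5], I[3,3]^2, I[5,5]^2. HN layers by μ_θ (3 steps, strictly decreasing):
  μ^(1)=7; μ^(2)=1/3; μ^(3)=-3

((0, 0, 2, 0, 0); (0, 0, 1, 1, 1); (1, 2, 0, 0, 2))


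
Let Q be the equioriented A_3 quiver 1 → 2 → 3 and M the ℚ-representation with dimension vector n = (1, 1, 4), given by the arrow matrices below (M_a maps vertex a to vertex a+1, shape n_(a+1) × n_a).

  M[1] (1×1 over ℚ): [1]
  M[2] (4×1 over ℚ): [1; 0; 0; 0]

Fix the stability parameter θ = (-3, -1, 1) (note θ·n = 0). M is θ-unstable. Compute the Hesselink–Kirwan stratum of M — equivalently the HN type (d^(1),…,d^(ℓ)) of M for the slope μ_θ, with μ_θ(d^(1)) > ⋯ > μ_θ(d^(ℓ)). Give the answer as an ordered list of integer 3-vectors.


Via rank(M_{q-1}∘⋯∘M_p): M ≅ I[1,3], I[3,3]^3.
μ_θ-semistable layers: μ^(1)=1; μ^(2)=-1; μ^(3)=-3

((0, 0, 4); (0, 1, 0); (1, 0, 0))


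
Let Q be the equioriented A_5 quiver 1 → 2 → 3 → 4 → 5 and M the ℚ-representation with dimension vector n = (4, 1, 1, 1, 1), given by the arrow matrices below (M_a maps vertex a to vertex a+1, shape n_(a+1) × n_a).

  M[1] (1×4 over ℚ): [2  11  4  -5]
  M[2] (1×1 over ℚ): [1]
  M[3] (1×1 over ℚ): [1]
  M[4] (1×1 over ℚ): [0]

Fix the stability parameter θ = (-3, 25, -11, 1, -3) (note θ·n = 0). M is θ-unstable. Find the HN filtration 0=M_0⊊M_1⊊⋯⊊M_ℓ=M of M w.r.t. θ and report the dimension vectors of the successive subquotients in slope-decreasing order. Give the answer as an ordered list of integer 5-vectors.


Via rank(M_{q-1}∘⋯∘M_p): M ≅ I[1,1]^3, I[1,4], I[5,5].
μ_θ-semistable layers: μ^(1)=5; μ^(2)=-3

((0, 1, 1, 1, 0); (4, 0, 0, 0, 1))


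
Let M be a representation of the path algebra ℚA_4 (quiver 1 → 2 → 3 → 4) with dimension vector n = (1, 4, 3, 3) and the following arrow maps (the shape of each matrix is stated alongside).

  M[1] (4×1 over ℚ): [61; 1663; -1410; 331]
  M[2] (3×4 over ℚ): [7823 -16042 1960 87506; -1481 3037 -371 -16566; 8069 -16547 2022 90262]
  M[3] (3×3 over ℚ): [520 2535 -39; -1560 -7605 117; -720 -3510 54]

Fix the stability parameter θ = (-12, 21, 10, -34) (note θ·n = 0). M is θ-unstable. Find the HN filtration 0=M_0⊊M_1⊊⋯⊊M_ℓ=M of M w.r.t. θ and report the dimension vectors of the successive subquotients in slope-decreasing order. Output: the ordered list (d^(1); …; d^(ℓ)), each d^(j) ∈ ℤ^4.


Interval decomposition of M: I[1,3], I[2,2], I[2,3], I[2,4], I[4,4]^2.
HN type (ℓ=5): μ^(1)=21; μ^(2)=31/2; μ^(3)=-1; μ^(4)=-12; μ^(5)=-34

((0, 1, 0, 0); (0, 2, 2, 0); (0, 1, 1, 1); (1, 0, 0, 0); (0, 0, 0, 2))


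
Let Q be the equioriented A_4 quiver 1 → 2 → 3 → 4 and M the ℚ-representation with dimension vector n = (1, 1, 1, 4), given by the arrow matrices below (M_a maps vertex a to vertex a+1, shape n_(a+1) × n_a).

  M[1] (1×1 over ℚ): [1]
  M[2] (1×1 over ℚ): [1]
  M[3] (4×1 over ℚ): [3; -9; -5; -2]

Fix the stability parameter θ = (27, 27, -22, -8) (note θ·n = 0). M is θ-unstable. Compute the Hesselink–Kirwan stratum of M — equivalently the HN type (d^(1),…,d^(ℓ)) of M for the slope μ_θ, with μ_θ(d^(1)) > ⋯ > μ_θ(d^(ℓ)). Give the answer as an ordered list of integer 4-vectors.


Interval decomposition of M: I[1,4], I[4,4]^3.
HN type (ℓ=2): μ^(1)=6; μ^(2)=-8

((1, 1, 1, 1); (0, 0, 0, 3))


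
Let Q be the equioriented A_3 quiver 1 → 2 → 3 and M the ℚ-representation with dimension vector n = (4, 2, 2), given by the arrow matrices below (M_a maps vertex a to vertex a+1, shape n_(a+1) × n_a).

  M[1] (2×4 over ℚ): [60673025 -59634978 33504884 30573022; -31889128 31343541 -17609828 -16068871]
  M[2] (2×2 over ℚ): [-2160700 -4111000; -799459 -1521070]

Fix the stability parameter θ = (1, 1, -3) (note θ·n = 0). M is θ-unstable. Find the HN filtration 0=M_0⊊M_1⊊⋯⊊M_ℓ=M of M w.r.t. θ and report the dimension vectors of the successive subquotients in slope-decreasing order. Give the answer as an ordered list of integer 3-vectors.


Interval decomposition of M: I[1,1]^2, I[1,2], I[1,3], I[3,3].
HN type (ℓ=3): μ^(1)=1; μ^(2)=-1/3; μ^(3)=-3

((3, 1, 0); (1, 1, 1); (0, 0, 1))


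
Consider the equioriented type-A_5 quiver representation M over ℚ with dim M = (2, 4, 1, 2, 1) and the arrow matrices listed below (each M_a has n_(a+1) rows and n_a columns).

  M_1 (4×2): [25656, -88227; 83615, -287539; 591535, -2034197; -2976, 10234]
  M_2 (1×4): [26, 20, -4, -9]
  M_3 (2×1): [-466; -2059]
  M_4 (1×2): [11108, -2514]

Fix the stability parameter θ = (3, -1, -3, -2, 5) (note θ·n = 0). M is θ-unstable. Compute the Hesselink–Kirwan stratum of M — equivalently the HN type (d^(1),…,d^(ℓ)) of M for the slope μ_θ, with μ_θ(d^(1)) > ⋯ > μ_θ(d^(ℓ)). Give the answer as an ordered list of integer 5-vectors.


Interval decomposition of M: I[1,2]^2, I[2,2], I[2,5], I[4,4].
HN type (ℓ=4): μ^(1)=5; μ^(2)=1; μ^(3)=-1; μ^(4)=-2

((0, 0, 0, 0, 1); (2, 2, 0, 0, 0); (0, 1, 0, 0, 0); (0, 1, 1, 2, 0))


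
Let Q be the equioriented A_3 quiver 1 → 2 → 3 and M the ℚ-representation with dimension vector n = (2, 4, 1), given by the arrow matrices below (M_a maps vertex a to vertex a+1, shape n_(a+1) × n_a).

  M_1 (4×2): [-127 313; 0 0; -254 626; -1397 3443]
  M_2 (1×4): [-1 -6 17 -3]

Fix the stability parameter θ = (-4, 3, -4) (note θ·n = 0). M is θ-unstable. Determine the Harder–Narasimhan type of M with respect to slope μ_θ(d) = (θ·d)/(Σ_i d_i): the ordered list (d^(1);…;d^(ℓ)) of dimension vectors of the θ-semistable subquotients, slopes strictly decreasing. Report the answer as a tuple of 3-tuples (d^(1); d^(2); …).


Via rank(M_{q-1}∘⋯∘M_p): M ≅ I[1,1], I[1,2], I[2,2]^2, I[2,3].
μ_θ-semistable layers: μ^(1)=3; μ^(2)=-1/2; μ^(3)=-4

((0, 3, 0); (0, 1, 1); (2, 0, 0))


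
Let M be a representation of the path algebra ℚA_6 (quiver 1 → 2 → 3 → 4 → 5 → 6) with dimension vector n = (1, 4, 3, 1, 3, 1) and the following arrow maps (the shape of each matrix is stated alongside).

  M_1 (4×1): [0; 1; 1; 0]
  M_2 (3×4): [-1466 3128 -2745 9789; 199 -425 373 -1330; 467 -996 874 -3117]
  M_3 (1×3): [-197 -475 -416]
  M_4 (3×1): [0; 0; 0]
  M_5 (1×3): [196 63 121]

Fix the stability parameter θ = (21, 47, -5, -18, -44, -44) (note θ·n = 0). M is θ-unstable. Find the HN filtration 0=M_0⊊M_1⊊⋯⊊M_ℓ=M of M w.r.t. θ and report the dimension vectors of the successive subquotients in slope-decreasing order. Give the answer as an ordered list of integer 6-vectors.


Interval decomposition of M: I[1,4], I[2,2], I[2,3]^2, I[5,5]^2, I[5,6].
HN type (ℓ=4): μ^(1)=47; μ^(2)=21; μ^(3)=45/4; μ^(4)=-44

((0, 1, 0, 0, 0, 0); (0, 2, 2, 0, 0, 0); (1, 1, 1, 1, 0, 0); (0, 0, 0, 0, 3, 1))


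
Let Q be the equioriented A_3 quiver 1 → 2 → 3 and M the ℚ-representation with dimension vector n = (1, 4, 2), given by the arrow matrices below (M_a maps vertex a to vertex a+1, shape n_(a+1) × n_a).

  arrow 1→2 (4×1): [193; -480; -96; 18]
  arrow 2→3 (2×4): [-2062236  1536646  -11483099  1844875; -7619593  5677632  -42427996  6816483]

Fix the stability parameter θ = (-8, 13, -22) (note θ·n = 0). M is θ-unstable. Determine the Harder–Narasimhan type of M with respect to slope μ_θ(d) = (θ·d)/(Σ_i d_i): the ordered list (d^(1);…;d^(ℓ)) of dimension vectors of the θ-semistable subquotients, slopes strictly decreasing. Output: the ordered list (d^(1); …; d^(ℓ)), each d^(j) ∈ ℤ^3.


Via rank(M_{q-1}∘⋯∘M_p): M ≅ I[1,3], I[2,2]^2, I[2,3].
μ_θ-semistable layers: μ^(1)=13; μ^(2)=-9/2; μ^(3)=-8

((0, 2, 0); (0, 2, 2); (1, 0, 0))


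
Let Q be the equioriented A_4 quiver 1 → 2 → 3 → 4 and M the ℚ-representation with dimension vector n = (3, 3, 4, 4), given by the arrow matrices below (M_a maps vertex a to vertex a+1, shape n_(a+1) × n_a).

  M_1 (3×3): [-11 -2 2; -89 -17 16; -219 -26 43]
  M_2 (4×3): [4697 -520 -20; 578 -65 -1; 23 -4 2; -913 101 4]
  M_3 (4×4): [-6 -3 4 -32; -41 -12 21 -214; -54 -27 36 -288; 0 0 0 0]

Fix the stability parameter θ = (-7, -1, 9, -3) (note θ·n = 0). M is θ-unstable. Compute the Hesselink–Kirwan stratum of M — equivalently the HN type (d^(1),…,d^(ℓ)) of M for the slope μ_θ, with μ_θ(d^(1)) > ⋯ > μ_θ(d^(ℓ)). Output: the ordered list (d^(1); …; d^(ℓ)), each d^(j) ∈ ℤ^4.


Interval decomposition of M: I[1,3]^2, I[1,4], I[3,4], I[4,4]^2.
HN type (ℓ=5): μ^(1)=9; μ^(2)=3; μ^(3)=-1; μ^(4)=-3; μ^(5)=-7

((0, 0, 2, 0); (0, 0, 2, 2); (0, 3, 0, 0); (0, 0, 0, 2); (3, 0, 0, 0))


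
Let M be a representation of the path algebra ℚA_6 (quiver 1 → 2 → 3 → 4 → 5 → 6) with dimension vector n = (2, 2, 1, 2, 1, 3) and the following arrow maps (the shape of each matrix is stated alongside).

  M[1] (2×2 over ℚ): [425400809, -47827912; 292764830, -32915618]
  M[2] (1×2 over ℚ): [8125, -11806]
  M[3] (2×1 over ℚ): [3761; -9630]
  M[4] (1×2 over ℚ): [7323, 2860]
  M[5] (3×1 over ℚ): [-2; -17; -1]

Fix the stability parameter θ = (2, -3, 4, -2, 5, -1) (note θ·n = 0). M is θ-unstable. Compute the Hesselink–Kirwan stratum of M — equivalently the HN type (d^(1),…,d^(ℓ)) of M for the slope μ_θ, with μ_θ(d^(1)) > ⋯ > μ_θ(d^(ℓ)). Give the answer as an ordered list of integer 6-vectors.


Barcode: M ≅ I[1,2], I[1,6], I[4,4], I[6,6]^2. HN layers by μ_θ (5 steps, strictly decreasing):
  μ^(1)=2; μ^(2)=1; μ^(3)=-1/2; μ^(4)=-1; μ^(5)=-2

((0, 0, 0, 0, 1, 1); (0, 0, 1, 1, 0, 0); (2, 2, 0, 0, 0, 0); (0, 0, 0, 0, 0, 2); (0, 0, 0, 1, 0, 0))


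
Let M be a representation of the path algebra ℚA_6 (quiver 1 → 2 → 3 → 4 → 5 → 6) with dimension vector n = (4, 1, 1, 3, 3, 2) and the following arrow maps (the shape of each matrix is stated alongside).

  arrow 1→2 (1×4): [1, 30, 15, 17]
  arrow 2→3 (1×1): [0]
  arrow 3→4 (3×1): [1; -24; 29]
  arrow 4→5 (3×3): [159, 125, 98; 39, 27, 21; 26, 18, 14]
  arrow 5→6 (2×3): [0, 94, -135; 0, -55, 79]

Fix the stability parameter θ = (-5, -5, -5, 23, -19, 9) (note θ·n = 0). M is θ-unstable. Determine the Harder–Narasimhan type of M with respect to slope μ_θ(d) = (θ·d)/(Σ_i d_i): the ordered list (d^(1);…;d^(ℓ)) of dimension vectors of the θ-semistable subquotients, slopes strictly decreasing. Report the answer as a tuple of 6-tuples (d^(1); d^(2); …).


Via rank(M_{q-1}∘⋯∘M_p): M ≅ I[1,1]^3, I[1,2], I[3,5], I[4,4], I[4,6], I[5,6].
μ_θ-semistable layers: μ^(1)=23; μ^(2)=9; μ^(3)=2; μ^(4)=-5; μ^(5)=-19

((0, 0, 0, 1, 0, 0); (0, 0, 0, 0, 0, 2); (0, 0, 0, 2, 2, 0); (4, 1, 1, 0, 0, 0); (0, 0, 0, 0, 1, 0))


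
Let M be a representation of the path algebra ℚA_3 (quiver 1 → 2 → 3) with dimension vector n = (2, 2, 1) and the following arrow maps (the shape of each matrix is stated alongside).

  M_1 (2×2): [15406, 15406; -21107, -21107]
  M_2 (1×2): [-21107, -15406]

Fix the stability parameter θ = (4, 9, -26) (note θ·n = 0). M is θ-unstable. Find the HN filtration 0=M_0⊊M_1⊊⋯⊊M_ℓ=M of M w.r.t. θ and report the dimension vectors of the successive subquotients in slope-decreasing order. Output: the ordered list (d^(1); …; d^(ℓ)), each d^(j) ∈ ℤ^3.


Via rank(M_{q-1}∘⋯∘M_p): M ≅ I[1,1], I[1,2], I[2,3].
μ_θ-semistable layers: μ^(1)=9; μ^(2)=4; μ^(3)=-17/2

((0, 1, 0); (2, 0, 0); (0, 1, 1))


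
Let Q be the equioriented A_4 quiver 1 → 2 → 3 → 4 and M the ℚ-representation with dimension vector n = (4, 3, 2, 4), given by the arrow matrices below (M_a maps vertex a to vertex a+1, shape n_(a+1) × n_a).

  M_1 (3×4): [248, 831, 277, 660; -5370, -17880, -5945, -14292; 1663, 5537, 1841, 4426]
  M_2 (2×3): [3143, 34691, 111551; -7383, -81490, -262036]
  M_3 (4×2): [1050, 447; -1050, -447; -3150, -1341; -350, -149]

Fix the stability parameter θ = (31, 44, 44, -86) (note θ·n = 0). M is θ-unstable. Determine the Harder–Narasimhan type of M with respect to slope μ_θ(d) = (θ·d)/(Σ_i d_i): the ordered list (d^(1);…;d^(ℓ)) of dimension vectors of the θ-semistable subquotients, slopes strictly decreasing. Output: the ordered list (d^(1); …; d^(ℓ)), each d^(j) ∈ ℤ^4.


Via rank(M_{q-1}∘⋯∘M_p): M ≅ I[1,1], I[1,2], I[1,3], I[1,4], I[4,4]^3.
μ_θ-semistable layers: μ^(1)=44; μ^(2)=31; μ^(3)=33/4; μ^(4)=-86

((0, 2, 1, 0); (3, 0, 0, 0); (1, 1, 1, 1); (0, 0, 0, 3))


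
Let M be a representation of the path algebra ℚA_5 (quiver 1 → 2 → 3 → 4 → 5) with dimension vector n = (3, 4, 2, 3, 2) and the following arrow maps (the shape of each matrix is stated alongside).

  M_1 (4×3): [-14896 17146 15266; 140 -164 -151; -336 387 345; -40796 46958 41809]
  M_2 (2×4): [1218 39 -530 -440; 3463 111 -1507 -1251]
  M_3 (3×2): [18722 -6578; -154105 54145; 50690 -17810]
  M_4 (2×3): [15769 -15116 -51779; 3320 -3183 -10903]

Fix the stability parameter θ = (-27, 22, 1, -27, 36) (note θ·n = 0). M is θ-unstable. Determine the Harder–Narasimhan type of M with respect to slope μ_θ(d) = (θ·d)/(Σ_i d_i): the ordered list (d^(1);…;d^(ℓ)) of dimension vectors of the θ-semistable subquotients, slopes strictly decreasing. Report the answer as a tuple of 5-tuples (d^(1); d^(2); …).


Barcode: M ≅ I[1,1], I[1,3], I[1,5], I[2,2]^2, I[4,4], I[4,5]. HN layers by μ_θ (5 steps, strictly decreasing):
  μ^(1)=36; μ^(2)=22; μ^(3)=23/2; μ^(4)=-4/3; μ^(5)=-27

((0, 0, 0, 0, 2); (0, 2, 0, 0, 0); (0, 1, 1, 0, 0); (0, 1, 1, 1, 0); (3, 0, 0, 2, 0))


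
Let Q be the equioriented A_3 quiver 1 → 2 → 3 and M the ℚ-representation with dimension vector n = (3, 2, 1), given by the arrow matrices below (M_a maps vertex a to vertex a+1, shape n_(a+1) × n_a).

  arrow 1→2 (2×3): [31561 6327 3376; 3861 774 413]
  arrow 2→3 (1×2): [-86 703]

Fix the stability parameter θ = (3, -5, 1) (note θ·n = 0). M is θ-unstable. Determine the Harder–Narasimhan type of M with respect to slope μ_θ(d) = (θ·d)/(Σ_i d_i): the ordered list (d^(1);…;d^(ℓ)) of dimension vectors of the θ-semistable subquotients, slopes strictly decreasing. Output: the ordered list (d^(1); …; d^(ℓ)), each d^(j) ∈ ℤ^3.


Via rank(M_{q-1}∘⋯∘M_p): M ≅ I[1,1], I[1,2], I[1,3].
μ_θ-semistable layers: μ^(1)=3; μ^(2)=1; μ^(3)=-1

((1, 0, 0); (0, 0, 1); (2, 2, 0))


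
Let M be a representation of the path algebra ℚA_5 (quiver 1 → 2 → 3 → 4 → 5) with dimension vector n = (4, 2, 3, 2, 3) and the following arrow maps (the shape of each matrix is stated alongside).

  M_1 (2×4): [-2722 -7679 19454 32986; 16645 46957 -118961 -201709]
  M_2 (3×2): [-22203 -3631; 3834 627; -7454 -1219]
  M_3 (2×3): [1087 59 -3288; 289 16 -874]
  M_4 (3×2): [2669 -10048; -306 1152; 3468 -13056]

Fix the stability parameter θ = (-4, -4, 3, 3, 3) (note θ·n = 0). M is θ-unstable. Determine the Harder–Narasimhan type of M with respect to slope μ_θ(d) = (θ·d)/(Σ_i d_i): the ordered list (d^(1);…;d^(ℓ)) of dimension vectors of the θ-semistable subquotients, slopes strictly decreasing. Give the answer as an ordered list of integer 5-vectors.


Interval decomposition of M: I[1,1]^2, I[1,4], I[1,5], I[3,3], I[5,5]^2.
HN type (ℓ=2): μ^(1)=3; μ^(2)=-4

((0, 0, 3, 2, 3); (4, 2, 0, 0, 0))


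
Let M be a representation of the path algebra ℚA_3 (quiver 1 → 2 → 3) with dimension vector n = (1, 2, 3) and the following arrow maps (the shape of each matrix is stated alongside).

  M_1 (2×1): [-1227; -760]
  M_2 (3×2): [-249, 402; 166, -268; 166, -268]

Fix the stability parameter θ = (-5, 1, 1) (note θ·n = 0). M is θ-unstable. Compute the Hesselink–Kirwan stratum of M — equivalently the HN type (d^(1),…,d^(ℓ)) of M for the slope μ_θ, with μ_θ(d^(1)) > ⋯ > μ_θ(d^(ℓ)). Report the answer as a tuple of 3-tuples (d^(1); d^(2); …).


Interval decomposition of M: I[1,3], I[2,2], I[3,3]^2.
HN type (ℓ=2): μ^(1)=1; μ^(2)=-5

((0, 2, 3); (1, 0, 0))


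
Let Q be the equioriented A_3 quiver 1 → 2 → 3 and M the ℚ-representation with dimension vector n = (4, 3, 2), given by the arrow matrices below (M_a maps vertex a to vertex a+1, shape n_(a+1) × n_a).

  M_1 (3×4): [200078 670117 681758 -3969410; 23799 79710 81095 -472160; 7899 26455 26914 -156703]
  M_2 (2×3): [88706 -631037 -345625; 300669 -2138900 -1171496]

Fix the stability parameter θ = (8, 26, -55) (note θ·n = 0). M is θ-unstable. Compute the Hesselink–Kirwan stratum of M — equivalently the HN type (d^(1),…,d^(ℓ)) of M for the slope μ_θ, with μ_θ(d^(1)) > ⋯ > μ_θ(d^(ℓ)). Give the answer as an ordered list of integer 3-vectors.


Interval decomposition of M: I[1,1], I[1,2], I[1,3]^2.
HN type (ℓ=3): μ^(1)=26; μ^(2)=8; μ^(3)=-7

((0, 1, 0); (2, 0, 0); (2, 2, 2))


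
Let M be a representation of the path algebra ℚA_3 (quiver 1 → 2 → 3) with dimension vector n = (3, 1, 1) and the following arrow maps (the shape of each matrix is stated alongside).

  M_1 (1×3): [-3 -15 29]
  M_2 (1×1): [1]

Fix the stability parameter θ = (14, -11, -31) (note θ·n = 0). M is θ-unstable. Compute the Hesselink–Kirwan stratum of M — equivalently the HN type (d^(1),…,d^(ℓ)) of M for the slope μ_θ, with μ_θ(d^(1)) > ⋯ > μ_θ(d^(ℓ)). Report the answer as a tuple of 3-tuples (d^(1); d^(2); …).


Interval decomposition of M: I[1,1]^2, I[1,3].
HN type (ℓ=2): μ^(1)=14; μ^(2)=-28/3

((2, 0, 0); (1, 1, 1))


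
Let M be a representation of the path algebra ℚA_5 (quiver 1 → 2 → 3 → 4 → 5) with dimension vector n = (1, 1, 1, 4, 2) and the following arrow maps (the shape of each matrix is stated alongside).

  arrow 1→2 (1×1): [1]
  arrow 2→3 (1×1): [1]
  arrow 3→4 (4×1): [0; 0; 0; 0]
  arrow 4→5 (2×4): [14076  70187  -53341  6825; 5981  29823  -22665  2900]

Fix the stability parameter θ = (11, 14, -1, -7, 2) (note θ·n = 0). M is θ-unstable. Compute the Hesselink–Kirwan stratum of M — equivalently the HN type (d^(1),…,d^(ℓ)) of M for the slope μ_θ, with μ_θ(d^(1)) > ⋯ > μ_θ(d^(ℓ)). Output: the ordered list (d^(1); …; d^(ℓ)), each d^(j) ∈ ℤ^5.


Interval decomposition of M: I[1,3], I[4,4]^2, I[4,5]^2.
HN type (ℓ=3): μ^(1)=8; μ^(2)=2; μ^(3)=-7

((1, 1, 1, 0, 0); (0, 0, 0, 0, 2); (0, 0, 0, 4, 0))


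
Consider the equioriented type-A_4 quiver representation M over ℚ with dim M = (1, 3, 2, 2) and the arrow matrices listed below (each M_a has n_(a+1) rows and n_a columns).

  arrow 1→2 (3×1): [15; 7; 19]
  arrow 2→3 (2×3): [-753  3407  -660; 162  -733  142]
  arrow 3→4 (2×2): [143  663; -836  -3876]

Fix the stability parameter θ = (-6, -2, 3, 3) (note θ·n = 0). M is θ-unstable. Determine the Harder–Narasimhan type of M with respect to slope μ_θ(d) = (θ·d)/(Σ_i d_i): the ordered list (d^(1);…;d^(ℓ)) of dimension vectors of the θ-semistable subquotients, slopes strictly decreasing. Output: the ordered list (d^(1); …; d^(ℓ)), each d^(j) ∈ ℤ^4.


Interval decomposition of M: I[1,4], I[2,2], I[2,3], I[4,4].
HN type (ℓ=3): μ^(1)=3; μ^(2)=-2; μ^(3)=-6

((0, 0, 2, 2); (0, 3, 0, 0); (1, 0, 0, 0))


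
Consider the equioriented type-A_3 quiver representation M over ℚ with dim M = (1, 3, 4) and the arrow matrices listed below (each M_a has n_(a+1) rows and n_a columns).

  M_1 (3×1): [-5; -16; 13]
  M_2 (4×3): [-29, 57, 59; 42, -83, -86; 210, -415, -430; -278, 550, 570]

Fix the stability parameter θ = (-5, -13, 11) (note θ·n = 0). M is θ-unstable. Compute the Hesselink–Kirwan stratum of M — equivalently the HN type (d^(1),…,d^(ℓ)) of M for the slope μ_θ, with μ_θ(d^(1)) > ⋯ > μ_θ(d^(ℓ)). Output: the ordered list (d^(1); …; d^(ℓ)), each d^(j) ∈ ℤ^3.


Barcode: M ≅ I[1,2], I[2,3]^2, I[3,3]^2. HN layers by μ_θ (3 steps, strictly decreasing):
  μ^(1)=11; μ^(2)=-9; μ^(3)=-13

((0, 0, 4); (1, 1, 0); (0, 2, 0))


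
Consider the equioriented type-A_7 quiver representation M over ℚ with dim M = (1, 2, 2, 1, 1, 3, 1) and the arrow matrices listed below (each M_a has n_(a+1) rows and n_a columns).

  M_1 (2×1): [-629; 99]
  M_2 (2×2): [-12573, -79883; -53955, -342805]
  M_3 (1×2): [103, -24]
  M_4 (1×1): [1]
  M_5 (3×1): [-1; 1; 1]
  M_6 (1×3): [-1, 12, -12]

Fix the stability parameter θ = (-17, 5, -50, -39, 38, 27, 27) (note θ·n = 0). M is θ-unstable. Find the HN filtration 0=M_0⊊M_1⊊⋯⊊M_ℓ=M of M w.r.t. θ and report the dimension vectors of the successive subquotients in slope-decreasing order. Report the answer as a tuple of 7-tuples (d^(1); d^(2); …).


Interval decomposition of M: I[1,2], I[2,7], I[3,3], I[6,6]^2.
HN type (ℓ=6): μ^(1)=92/3; μ^(2)=27; μ^(3)=5; μ^(4)=-17; μ^(5)=-28; μ^(6)=-50

((0, 0, 0, 0, 1, 1, 1); (0, 0, 0, 0, 0, 2, 0); (0, 1, 0, 0, 0, 0, 0); (1, 0, 0, 0, 0, 0, 0); (0, 1, 1, 1, 0, 0, 0); (0, 0, 1, 0, 0, 0, 0))


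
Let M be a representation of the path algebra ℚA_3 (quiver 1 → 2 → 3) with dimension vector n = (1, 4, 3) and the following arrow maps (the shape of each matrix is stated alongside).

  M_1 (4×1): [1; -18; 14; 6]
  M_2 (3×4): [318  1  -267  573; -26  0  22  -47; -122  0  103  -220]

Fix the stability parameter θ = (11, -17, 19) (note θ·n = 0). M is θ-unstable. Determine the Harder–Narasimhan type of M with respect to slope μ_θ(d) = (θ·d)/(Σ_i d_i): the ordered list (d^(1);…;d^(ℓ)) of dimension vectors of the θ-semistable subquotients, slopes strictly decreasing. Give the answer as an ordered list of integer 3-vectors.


Via rank(M_{q-1}∘⋯∘M_p): M ≅ I[1,2], I[2,3]^3.
μ_θ-semistable layers: μ^(1)=19; μ^(2)=-3; μ^(3)=-17

((0, 0, 3); (1, 1, 0); (0, 3, 0))


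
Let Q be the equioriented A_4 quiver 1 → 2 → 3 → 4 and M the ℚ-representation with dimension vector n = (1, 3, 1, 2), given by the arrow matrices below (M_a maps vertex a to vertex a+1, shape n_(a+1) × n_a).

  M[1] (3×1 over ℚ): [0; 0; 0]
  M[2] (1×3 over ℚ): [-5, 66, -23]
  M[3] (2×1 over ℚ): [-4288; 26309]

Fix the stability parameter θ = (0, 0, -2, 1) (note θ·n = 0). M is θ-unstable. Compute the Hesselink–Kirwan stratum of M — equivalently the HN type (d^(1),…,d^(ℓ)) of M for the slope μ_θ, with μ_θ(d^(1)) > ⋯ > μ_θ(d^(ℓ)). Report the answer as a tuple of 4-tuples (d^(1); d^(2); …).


Barcode: M ≅ I[1,1], I[2,2]^2, I[2,4], I[4,4]. HN layers by μ_θ (3 steps, strictly decreasing):
  μ^(1)=1; μ^(2)=0; μ^(3)=-1

((0, 0, 0, 2); (1, 2, 0, 0); (0, 1, 1, 0))


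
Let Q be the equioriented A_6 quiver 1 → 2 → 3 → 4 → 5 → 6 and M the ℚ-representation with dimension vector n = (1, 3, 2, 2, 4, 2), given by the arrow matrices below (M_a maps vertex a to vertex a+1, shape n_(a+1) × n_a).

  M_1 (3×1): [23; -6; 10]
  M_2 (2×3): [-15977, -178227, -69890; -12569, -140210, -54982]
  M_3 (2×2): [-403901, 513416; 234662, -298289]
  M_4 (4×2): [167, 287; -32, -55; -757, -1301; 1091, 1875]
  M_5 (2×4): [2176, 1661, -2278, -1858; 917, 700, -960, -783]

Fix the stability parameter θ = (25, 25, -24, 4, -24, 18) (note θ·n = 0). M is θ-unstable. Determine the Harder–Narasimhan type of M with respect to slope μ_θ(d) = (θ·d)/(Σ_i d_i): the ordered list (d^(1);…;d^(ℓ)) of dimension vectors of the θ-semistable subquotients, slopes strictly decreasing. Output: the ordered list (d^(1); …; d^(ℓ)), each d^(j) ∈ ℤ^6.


Barcode: M ≅ I[1,6], I[2,2], I[2,6], I[5,5]^2. HN layers by μ_θ (5 steps, strictly decreasing):
  μ^(1)=25; μ^(2)=18; μ^(3)=6/5; μ^(4)=-19/4; μ^(5)=-24

((0, 1, 0, 0, 0, 0); (0, 0, 0, 0, 0, 2); (1, 1, 1, 1, 1, 0); (0, 1, 1, 1, 1, 0); (0, 0, 0, 0, 2, 0))


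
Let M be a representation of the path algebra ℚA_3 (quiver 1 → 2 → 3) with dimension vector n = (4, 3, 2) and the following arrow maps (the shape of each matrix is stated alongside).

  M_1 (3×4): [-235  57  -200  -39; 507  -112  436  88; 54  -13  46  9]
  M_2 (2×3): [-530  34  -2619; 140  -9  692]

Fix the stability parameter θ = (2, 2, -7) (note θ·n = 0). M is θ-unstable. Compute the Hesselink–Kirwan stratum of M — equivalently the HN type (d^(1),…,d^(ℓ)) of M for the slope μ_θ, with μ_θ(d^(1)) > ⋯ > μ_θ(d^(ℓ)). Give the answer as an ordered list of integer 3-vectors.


Barcode: M ≅ I[1,1], I[1,2], I[1,3]^2. HN layers by μ_θ (2 steps, strictly decreasing):
  μ^(1)=2; μ^(2)=-1

((2, 1, 0); (2, 2, 2))


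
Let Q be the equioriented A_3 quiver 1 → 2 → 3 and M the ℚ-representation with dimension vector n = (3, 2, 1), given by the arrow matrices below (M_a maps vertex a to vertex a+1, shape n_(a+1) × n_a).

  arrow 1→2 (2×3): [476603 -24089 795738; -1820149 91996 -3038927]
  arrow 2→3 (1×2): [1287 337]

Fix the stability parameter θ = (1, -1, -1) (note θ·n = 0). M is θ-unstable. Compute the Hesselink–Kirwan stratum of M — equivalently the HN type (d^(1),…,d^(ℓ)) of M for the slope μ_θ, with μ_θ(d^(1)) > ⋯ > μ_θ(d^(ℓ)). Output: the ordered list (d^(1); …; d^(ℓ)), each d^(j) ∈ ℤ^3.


Barcode: M ≅ I[1,1], I[1,2], I[1,3]. HN layers by μ_θ (3 steps, strictly decreasing):
  μ^(1)=1; μ^(2)=0; μ^(3)=-1/3

((1, 0, 0); (1, 1, 0); (1, 1, 1))


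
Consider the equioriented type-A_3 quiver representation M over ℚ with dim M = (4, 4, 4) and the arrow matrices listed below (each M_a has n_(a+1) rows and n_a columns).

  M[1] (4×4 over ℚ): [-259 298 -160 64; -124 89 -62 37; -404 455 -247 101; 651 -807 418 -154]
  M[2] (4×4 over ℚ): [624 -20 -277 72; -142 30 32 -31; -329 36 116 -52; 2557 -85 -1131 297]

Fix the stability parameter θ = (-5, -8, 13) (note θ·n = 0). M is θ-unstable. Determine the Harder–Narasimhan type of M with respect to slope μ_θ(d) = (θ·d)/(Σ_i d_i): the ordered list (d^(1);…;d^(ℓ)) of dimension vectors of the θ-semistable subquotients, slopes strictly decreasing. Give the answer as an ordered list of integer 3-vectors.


Barcode: M ≅ I[1,3]^4. HN layers by μ_θ (2 steps, strictly decreasing):
  μ^(1)=13; μ^(2)=-13/2

((0, 0, 4); (4, 4, 0))


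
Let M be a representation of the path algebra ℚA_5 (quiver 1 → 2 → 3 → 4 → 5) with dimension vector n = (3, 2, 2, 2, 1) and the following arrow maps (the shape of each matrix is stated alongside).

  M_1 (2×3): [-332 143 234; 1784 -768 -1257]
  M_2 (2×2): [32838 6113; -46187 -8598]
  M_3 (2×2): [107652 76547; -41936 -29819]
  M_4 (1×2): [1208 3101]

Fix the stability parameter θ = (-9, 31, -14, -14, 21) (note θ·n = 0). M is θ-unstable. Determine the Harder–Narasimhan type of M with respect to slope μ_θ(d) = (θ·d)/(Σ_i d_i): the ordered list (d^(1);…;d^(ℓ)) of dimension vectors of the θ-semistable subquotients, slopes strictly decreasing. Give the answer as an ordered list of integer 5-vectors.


Via rank(M_{q-1}∘⋯∘M_p): M ≅ I[1,1], I[1,4], I[1,5].
μ_θ-semistable layers: μ^(1)=21; μ^(2)=1; μ^(3)=-9

((0, 0, 0, 0, 1); (0, 2, 2, 2, 0); (3, 0, 0, 0, 0))


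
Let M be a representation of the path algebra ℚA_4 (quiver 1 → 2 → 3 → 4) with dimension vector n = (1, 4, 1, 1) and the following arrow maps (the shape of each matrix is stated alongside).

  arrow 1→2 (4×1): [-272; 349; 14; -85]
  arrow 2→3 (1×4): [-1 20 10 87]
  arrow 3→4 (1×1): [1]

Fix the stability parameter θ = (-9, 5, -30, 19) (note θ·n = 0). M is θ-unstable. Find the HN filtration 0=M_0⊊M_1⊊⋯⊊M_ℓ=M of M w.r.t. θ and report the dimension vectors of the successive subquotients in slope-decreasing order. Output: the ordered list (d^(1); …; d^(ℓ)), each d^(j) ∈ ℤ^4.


Via rank(M_{q-1}∘⋯∘M_p): M ≅ I[1,4], I[2,2]^3.
μ_θ-semistable layers: μ^(1)=19; μ^(2)=5; μ^(3)=-34/3

((0, 0, 0, 1); (0, 3, 0, 0); (1, 1, 1, 0))


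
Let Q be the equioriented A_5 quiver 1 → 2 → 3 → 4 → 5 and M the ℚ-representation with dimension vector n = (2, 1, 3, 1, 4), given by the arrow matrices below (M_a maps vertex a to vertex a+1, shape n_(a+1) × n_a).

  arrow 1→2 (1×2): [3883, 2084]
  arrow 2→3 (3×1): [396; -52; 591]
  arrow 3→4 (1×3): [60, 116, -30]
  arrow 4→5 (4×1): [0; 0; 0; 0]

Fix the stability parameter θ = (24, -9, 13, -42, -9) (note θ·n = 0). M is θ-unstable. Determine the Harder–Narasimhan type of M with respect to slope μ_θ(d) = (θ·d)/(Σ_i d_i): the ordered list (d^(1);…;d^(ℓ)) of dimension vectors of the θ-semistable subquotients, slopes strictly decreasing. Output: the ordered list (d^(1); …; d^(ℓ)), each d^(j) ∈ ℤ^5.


Interval decomposition of M: I[1,1], I[1,4], I[3,3]^2, I[5,5]^4.
HN type (ℓ=4): μ^(1)=24; μ^(2)=13; μ^(3)=-7/2; μ^(4)=-9

((1, 0, 0, 0, 0); (0, 0, 2, 0, 0); (1, 1, 1, 1, 0); (0, 0, 0, 0, 4))


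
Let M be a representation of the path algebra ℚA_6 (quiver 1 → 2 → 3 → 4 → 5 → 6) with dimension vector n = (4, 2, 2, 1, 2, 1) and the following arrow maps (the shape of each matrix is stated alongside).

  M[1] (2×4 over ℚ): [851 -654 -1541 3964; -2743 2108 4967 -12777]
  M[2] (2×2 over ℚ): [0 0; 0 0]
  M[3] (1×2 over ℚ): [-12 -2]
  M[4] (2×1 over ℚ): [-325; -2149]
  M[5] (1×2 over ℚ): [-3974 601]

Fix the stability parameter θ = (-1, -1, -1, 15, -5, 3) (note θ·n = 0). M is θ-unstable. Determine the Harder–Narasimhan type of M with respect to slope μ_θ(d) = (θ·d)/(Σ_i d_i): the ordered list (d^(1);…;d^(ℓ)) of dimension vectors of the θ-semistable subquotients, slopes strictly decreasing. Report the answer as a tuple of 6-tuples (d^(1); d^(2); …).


Barcode: M ≅ I[1,1]^2, I[1,2]^2, I[3,3], I[3,6], I[5,5]. HN layers by μ_θ (3 steps, strictly decreasing):
  μ^(1)=13/3; μ^(2)=-1; μ^(3)=-5

((0, 0, 0, 1, 1, 1); (4, 2, 2, 0, 0, 0); (0, 0, 0, 0, 1, 0))


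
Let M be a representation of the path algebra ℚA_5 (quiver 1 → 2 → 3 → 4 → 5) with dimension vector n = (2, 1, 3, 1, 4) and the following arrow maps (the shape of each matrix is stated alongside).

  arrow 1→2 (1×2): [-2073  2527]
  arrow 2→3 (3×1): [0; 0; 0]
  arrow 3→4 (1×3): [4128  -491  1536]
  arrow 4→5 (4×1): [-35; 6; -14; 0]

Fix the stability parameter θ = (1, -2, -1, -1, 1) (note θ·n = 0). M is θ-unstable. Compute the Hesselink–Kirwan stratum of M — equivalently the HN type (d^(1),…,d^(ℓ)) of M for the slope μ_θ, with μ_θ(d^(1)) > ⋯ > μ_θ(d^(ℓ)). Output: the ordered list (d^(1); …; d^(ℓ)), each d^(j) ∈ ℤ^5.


Via rank(M_{q-1}∘⋯∘M_p): M ≅ I[1,1], I[1,2], I[3,3]^2, I[3,5], I[5,5]^3.
μ_θ-semistable layers: μ^(1)=1; μ^(2)=-1/2; μ^(3)=-1

((1, 0, 0, 0, 4); (1, 1, 0, 0, 0); (0, 0, 3, 1, 0))


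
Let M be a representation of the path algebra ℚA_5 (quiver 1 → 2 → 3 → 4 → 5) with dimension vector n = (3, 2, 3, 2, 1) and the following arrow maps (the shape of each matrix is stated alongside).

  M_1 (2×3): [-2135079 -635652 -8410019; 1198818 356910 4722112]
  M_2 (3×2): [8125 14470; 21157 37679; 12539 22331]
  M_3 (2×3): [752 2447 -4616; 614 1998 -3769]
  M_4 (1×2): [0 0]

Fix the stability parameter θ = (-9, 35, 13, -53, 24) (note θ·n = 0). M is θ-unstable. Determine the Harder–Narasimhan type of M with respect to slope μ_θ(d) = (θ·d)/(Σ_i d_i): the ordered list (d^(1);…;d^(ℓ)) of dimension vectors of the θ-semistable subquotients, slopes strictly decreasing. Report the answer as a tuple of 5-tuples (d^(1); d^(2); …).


Via rank(M_{q-1}∘⋯∘M_p): M ≅ I[1,1], I[1,3], I[1,4], I[3,4], I[5,5].
μ_θ-semistable layers: μ^(1)=24; μ^(2)=-5/3; μ^(3)=-9; μ^(4)=-20

((0, 1, 1, 0, 1); (0, 1, 1, 1, 0); (3, 0, 0, 0, 0); (0, 0, 1, 1, 0))


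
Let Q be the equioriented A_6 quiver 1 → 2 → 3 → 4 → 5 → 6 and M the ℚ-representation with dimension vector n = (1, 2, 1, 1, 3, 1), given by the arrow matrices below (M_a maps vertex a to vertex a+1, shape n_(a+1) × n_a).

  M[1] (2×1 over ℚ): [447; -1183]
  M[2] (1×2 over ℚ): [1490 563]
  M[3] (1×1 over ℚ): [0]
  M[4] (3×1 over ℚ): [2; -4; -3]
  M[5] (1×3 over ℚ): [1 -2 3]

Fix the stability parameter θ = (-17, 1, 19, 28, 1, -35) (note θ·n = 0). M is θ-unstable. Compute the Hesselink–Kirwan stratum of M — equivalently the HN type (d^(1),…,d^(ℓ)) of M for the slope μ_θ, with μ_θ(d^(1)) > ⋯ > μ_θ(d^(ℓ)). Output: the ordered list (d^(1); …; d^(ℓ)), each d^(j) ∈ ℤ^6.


Barcode: M ≅ I[1,3], I[2,2], I[4,6], I[5,5]^2. HN layers by μ_θ (4 steps, strictly decreasing):
  μ^(1)=19; μ^(2)=1; μ^(3)=-2; μ^(4)=-17

((0, 0, 1, 0, 0, 0); (0, 2, 0, 0, 2, 0); (0, 0, 0, 1, 1, 1); (1, 0, 0, 0, 0, 0))
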